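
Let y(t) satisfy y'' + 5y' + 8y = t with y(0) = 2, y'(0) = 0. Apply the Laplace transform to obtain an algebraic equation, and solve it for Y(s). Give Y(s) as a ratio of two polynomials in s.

Y(s) = (2*s^3 + 10*s^2 + 1)/(s^4 + 5*s^3 + 8*s^2)

Transform both sides with L{·}.
The derivative rules (L{y''} = s^2 Y - s·y(0) - y'(0) and L{y'} = sY - y(0), with y(0) = 2, y'(0) = 0) turn the left side into (s^2 + 5*s + 8)Y - (2*s + 10).
The right side is L{t} = s^(-2).
So (s^2 + 5*s + 8)Y = s^(-2) + (2*s + 10).
Divide through and combine into a single rational function.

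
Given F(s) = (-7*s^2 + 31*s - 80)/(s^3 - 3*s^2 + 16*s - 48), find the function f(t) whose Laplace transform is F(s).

Factor the denominator: s^3 - 3*s^2 + 16*s - 48 = (s - 3)*(s^2 + 16).
Partial fraction decomposition gives [-2/(s - 3)] + [-5*s/(s^2 + 16)] + [16/(s^2 + 16)].
Invert each term: -2/(s - 3) ↔ -2e^(3t); -5·s/(s^2 + 16) ↔ -5cos(4t); 4·4/(s^2 + 16) ↔ 4sin(4t).

f(t) = -2*exp(3*t) + 4*sin(4*t) - 5*cos(4*t)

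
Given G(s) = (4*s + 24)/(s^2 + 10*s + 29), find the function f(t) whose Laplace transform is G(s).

Complete the square in the denominator: s^2 + 10*s + 29 = (s + 5)^2 + 2^2.
Split the numerator to match: 4*s + 24 = 4·(s + 5) + 2·2.
Invert each term: 4·(s + 5)/((s + 5)^2 + 4) ↔ 4e^(-5t)cos(2t); 2·2/((s + 5)^2 + 4) ↔ 2e^(-5t)sin(2t).

f(t) = 2*exp(-5*t)*sin(2*t) + 4*exp(-5*t)*cos(2*t)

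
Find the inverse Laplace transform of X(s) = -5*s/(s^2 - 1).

-5*cosh(t)

Since L{cosh(t)} = s/(s^2 - 1), the inverse is cosh(t), scaled by -5.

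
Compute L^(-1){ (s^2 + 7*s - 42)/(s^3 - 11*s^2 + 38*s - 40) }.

Factor the denominator: s^3 - 11*s^2 + 38*s - 40 = (s - 5)*(s - 4)*(s - 2).
Partial fraction decomposition gives [-4/(s - 2)] + [6/(s - 5)] + [-1/(s - 4)].
Invert each term: -4/(s - 2) ↔ -4e^(2t); 6/(s - 5) ↔ 6e^(5t); -1/(s - 4) ↔ -e^(4t).

6*exp(5*t) - exp(4*t) - 4*exp(2*t)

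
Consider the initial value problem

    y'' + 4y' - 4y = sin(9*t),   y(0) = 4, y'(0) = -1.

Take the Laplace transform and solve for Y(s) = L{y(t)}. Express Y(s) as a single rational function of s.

Y(s) = (4*s^3 + 15*s^2 + 324*s + 1224)/(s^4 + 4*s^3 + 77*s^2 + 324*s - 324)

Apply the Laplace transform to the equation.
Using L{y''} = s^2 Y - s·y(0) - y'(0) and L{y'} = sY - y(0), with y(0) = 4, y'(0) = -1, the left side becomes (s^2 + 4*s - 4)Y - (4*s + 15).
The right side is L{sin(9*t)} = 9/(s^2 + 81).
So (s^2 + 4*s - 4)Y = 9/(s^2 + 81) + (4*s + 15).
Solve for Y(s) and write it as one ratio of polynomials.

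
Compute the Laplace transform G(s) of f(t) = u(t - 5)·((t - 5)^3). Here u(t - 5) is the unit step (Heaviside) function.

By the second shifting theorem, L{u(t - c)·g(t - c)} = e^(-cs)·H(s) with c = 5 and H(s) = L{g(t)}.
L{t^3} = 3!/s^4 = 6/s^4.

G(s) = 6*exp(-5*s)/s^4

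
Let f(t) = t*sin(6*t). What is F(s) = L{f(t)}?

L{sin(6t)} = 6/(s^2 + 36).
Then apply L{t·g(t)} = -d/ds[G(s)] with G(s) = 6/(s^2 + 36):
differentiating 1 time and applying the sign gives 12*s/(s^2 + 36)^2.

F(s) = 12*s/(s^2 + 36)^2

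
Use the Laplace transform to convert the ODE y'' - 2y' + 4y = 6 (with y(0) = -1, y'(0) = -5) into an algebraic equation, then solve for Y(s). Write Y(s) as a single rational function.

Apply the Laplace transform to the equation.
The derivative rules (L{y''} = s^2 Y - s·y(0) - y'(0) and L{y'} = sY - y(0), with y(0) = -1, y'(0) = -5) turn the left side into (s^2 - 2*s + 4)Y - (-s - 3).
The right side is L{6} = 6/s.
So (s^2 - 2*s + 4)Y = 6/s + (-s - 3).
Solve for Y(s) and write it as one ratio of polynomials.

Y(s) = (-s^2 - 3*s + 6)/(s^3 - 2*s^2 + 4*s)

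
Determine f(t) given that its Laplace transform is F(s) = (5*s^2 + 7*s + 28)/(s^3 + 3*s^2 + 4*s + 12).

Factor the denominator: s^3 + 3*s^2 + 4*s + 12 = (s + 3)*(s^2 + 4).
Partial fraction decomposition gives [4/(s + 3)] + [s/(s^2 + 4)] + [4/(s^2 + 4)].
Invert each term: 4/(s + 3) ↔ 4e^(-3t); 1·s/(s^2 + 4) ↔ cos(2t); 2·2/(s^2 + 4) ↔ 2sin(2t).

f(t) = 2*sin(2*t) + cos(2*t) + 4*exp(-3*t)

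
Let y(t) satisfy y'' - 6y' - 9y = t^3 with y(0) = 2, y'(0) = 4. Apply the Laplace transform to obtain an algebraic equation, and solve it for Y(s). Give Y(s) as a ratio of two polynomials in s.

Y(s) = (2*s^5 - 8*s^4 + 6)/(s^6 - 6*s^5 - 9*s^4)

Apply the Laplace transform to the equation.
With L{y''} = s^2 Y - s·y(0) - y'(0) and L{y'} = sY - y(0), with y(0) = 2, y'(0) = 4: the LHS transforms to (s^2 - 6*s - 9)Y - (2*s - 8).
The right side is L{t^3} = 6/s^4.
So (s^2 - 6*s - 9)Y = 6/s^4 + (2*s - 8).
Divide through and combine into a single rational function.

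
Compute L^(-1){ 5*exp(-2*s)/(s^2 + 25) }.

Heaviside(t - 2)*(sin(5*t - 10))

The factor e^(-2s) signals a time shift by c = 2 (second shifting theorem).
L{sin(5t)} = 5/(s^2 + 25), so L^-1{5/(s^2 + 25)} = sin(5*t).
Hence the inverse is u(t - 2) times that function evaluated at t - 2.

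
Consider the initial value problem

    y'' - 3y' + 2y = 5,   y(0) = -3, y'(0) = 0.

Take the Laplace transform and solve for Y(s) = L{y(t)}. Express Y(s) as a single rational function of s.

Y(s) = (-3*s^2 + 9*s + 5)/(s^3 - 3*s^2 + 2*s)

Apply the Laplace transform to the equation.
The derivative rules (L{y''} = s^2 Y - s·y(0) - y'(0) and L{y'} = sY - y(0), with y(0) = -3, y'(0) = 0) turn the left side into (s^2 - 3*s + 2)Y - (-3*s + 9).
The right side is L{5} = 5/s.
So (s^2 - 3*s + 2)Y = 5/s + (-3*s + 9).
Solve for Y(s) and write it as one ratio of polynomials.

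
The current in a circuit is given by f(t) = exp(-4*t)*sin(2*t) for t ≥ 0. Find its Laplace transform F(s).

F(s) = 2/((s + 4)^2 + 4)

L{sin(2t)} = 2/(s^2 + 4).
By the first shifting theorem, multiplying by e^(-4t) replaces s with s + 4.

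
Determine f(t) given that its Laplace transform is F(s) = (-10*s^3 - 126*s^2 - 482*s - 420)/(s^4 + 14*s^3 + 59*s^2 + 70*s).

f(t) = -6 - 4*exp(-2*t) + 3*exp(-5*t) - 3*exp(-7*t)

Factor the denominator: s^4 + 14*s^3 + 59*s^2 + 70*s = s*(s + 2)*(s + 5)*(s + 7).
Partial fraction decomposition gives [-4/(s + 2)] + [-6/s] + [3/(s + 5)] + [-3/(s + 7)].
Invert each term: -4/(s + 2) ↔ -4e^(-2t); -6/(s - 0) ↔ -6e^(0t); 3/(s + 5) ↔ 3e^(-5t); -3/(s + 7) ↔ -3e^(-7t).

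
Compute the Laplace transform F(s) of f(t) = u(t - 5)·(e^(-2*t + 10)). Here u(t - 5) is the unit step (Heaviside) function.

F(s) = exp(-5*s)/(s + 2)

By the second shifting theorem, L{u(t - c)·g(t - c)} = e^(-cs)·G(s) with c = 5 and G(s) = L{g(t)}.
L{e^(-2t)} = 1/(s + 2).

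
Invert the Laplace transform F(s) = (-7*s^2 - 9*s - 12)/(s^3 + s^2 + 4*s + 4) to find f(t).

Factor the denominator: s^3 + s^2 + 4*s + 4 = (s + 1)*(s^2 + 4).
Partial fraction decomposition gives [-2/(s + 1)] + [-5*s/(s^2 + 4)] + [-4/(s^2 + 4)].
Invert each term: -2/(s + 1) ↔ -2e^(-t); -5·s/(s^2 + 4) ↔ -5cos(2t); -2·2/(s^2 + 4) ↔ -2sin(2t).

f(t) = -2*sin(2*t) - 5*cos(2*t) - 2*exp(-t)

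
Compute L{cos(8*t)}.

s/(s^2 + 64)

L{cos(8t)} = s/(s^2 + 64).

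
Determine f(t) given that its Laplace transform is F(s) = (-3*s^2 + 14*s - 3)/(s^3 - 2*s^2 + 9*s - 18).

f(t) = exp(2*t) + 2*sin(3*t) - 4*cos(3*t)

Factor the denominator: s^3 - 2*s^2 + 9*s - 18 = (s - 2)*(s^2 + 9).
Partial fraction decomposition gives [1/(s - 2)] + [-4*s/(s^2 + 9)] + [6/(s^2 + 9)].
Invert each term: 1/(s - 2) ↔ e^(2t); -4·s/(s^2 + 9) ↔ -4cos(3t); 2·3/(s^2 + 9) ↔ 2sin(3t).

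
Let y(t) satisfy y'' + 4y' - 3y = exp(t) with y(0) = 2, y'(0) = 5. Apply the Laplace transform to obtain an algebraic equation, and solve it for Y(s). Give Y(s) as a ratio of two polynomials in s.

Y(s) = (2*s^2 + 11*s - 12)/(s^3 + 3*s^2 - 7*s + 3)

Transform both sides with L{·}.
Using L{y''} = s^2 Y - s·y(0) - y'(0) and L{y'} = sY - y(0), with y(0) = 2, y'(0) = 5, the left side becomes (s^2 + 4*s - 3)Y - (2*s + 13).
The right side is L{exp(t)} = 1/(s - 1).
So (s^2 + 4*s - 3)Y = 1/(s - 1) + (2*s + 13).
Divide through and combine into a single rational function.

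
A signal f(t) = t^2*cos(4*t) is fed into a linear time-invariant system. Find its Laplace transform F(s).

F(s) = 2*s*(s^2 - 48)/(s^2 + 16)^3

L{cos(4t)} = s/(s^2 + 16).
Then apply L{t^2·g(t)} = (-1)^2 d^2/ds^2[G(s)] with G(s) = s/(s^2 + 16):
differentiating 2 times and applying the sign gives 2*s*(s^2 - 48)/(s^2 + 16)^3.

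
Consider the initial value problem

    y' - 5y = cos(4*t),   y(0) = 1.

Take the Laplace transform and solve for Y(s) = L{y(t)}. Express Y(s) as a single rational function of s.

Apply the Laplace transform to the equation.
Using L{y'} = sY - y(0) = sY - 1, the left side becomes (s - 5)Y - (1).
The right side is L{cos(4*t)} = s/(s^2 + 16).
So (s - 5)Y = s/(s^2 + 16) + (1).
Isolate Y and clear denominators.

Y(s) = (s^2 + s + 16)/(s^3 - 5*s^2 + 16*s - 80)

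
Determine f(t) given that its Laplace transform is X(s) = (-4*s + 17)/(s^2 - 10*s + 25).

Factor the denominator: s^2 - 10*s + 25 = (s - 5)^2.
Partial fraction decomposition gives [-4/(s - 5)] + [-3/(s - 5)^2].
Invert each term: -4/(s - 5) ↔ -4e^(5t); -3/(s - 5)^2 ↔ -3t·e^(5t).

f(t) = -3*t*exp(5*t) - 4*exp(5*t)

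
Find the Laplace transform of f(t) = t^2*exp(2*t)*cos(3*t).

L{cos(3t)} = s/(s^2 + 9).
Multiplying by e^(2t) shifts s → s - 2, so L{exp(2*t)*cos(3*t)} = (s - 2)/((s - 2)^2 + 9).
Then apply L{t^2·g(t)} = (-1)^2 d^2/ds^2[G(s)] with G(s) = (s - 2)/((s - 2)^2 + 9):
differentiating 2 times and applying the sign gives 2*(s - 2)*(s^2 - 4*s - 23)/(s^2 - 4*s + 13)^3.

2*(s - 2)*(s^2 - 4*s - 23)/(s^2 - 4*s + 13)^3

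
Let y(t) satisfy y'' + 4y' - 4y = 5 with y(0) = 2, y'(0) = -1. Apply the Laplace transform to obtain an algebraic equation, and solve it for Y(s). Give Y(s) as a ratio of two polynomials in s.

Laplace-transform each side.
The derivative rules (L{y''} = s^2 Y - s·y(0) - y'(0) and L{y'} = sY - y(0), with y(0) = 2, y'(0) = -1) turn the left side into (s^2 + 4*s - 4)Y - (2*s + 7).
The right side is L{5} = 5/s.
So (s^2 + 4*s - 4)Y = 5/s + (2*s + 7).
Solve for Y(s) and write it as one ratio of polynomials.

Y(s) = (2*s^2 + 7*s + 5)/(s^3 + 4*s^2 - 4*s)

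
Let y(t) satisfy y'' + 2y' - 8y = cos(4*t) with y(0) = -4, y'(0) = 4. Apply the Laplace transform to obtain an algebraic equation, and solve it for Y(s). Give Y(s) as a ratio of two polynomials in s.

Y(s) = (-4*s^3 - 4*s^2 - 63*s - 64)/(s^4 + 2*s^3 + 8*s^2 + 32*s - 128)

Take the Laplace transform of both sides.
The derivative rules (L{y''} = s^2 Y - s·y(0) - y'(0) and L{y'} = sY - y(0), with y(0) = -4, y'(0) = 4) turn the left side into (s^2 + 2*s - 8)Y - (-4*s - 4).
The right side is L{cos(4*t)} = s/(s^2 + 16).
So (s^2 + 2*s - 8)Y = s/(s^2 + 16) + (-4*s - 4).
Solve for Y(s) and write it as one ratio of polynomials.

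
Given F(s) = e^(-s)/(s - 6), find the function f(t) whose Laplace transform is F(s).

f(t) = Heaviside(t - 1)*(exp(6*t - 6))

The factor e^(-s) signals a time shift by c = 1 (second shifting theorem).
L{e^(6t)} = 1/(s - 6), so L^-1{1/(s - 6)} = e^(6*t).
Hence the inverse is u(t - 1) times that function evaluated at t - 1.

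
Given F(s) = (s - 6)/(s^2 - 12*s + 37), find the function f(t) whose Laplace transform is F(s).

Rewrite the denominator: s^2 - 12*s + 37 = (s - 6)^2 + 1.
The form in (s - 6) signals a first-shifting-theorem factor e^(6t).
Since L{cos(t)} = s/(s^2 + 1), the inverse is exp(6*t)*cos(t).

f(t) = exp(6*t)*cos(t)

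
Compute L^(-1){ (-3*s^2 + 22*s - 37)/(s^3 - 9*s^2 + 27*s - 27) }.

Factor the denominator: s^3 - 9*s^2 + 27*s - 27 = (s - 3)^3.
Partial fraction decomposition gives [-3/(s - 3)] + [4/(s - 3)^2] + [2/(s - 3)^3].
Invert each term: -3/(s - 3) ↔ -3e^(3t); 4/(s - 3)^2 ↔ 4t·e^(3t); 2/(s - 3)^3 ↔ (1)t^2·e^(3t).

t^2*exp(3*t) + 4*t*exp(3*t) - 3*exp(3*t)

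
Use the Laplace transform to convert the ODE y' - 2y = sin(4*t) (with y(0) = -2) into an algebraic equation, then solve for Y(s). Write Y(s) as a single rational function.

Y(s) = (-2*s^2 - 28)/(s^3 - 2*s^2 + 16*s - 32)

Apply the Laplace transform to the equation.
The derivative rules (L{y'} = sY - y(0) = sY - (-2)) turn the left side into (s - 2)Y - (-2).
The right side is L{sin(4*t)} = 4/(s^2 + 16).
So (s - 2)Y = 4/(s^2 + 16) + (-2).
Divide through and combine into a single rational function.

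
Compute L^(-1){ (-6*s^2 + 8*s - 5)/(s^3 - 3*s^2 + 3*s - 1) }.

-3*t^2*exp(t)/2 - 4*t*exp(t) - 6*exp(t)

Factor the denominator: s^3 - 3*s^2 + 3*s - 1 = (s - 1)^3.
Partial fraction decomposition gives [-6/(s - 1)] + [-4/(s - 1)^2] + [-3/(s - 1)^3].
Invert each term: -6/(s - 1) ↔ -6e^(t); -4/(s - 1)^2 ↔ -4t·e^(t); -3/(s - 1)^3 ↔ (-3/2)t^2·e^(t).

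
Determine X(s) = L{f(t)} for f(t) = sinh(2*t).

L{sinh(2t)} = 2/(s^2 - 4).

X(s) = 2/(s^2 - 4)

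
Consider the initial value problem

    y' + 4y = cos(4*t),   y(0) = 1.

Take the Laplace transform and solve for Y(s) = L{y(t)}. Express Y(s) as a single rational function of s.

Laplace-transform each side.
Using L{y'} = sY - y(0) = sY - 1, the left side becomes (s + 4)Y - (1).
The right side is L{cos(4*t)} = s/(s^2 + 16).
So (s + 4)Y = s/(s^2 + 16) + (1).
Divide through and combine into a single rational function.

Y(s) = (s^2 + s + 16)/(s^3 + 4*s^2 + 16*s + 64)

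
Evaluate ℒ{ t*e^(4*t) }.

L{e^(4t)} = 1/(s - 4).
Then apply L{t·g(t)} = -d/ds[H(s)] with H(s) = 1/(s - 4):
differentiating 1 time and applying the sign gives (s - 4)^(-2).

(s - 4)^(-2)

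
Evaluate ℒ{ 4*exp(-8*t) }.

4/(s + 8)

L{4} = 4/s.
By the first shifting theorem, multiplying by e^(-8t) replaces s with s + 8.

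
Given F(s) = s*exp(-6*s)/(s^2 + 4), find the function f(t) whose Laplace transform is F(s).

f(t) = Heaviside(t - 6)*(cos(2*t - 12))

The factor e^(-6s) signals a time shift by c = 6 (second shifting theorem).
L{cos(2t)} = s/(s^2 + 4), so L^-1{s/(s^2 + 4)} = cos(2*t).
Hence the inverse is u(t - 6) times that function evaluated at t - 6.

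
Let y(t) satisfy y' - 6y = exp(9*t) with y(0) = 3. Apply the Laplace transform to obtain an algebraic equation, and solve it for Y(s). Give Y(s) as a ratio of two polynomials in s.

Laplace-transform each side.
With L{y'} = sY - y(0) = sY - 3: the LHS transforms to (s - 6)Y - (3).
The right side is L{exp(9*t)} = 1/(s - 9).
So (s - 6)Y = 1/(s - 9) + (3).
Divide through and combine into a single rational function.

Y(s) = (3*s - 26)/(s^2 - 15*s + 54)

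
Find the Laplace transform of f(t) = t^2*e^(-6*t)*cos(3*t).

L{cos(3t)} = s/(s^2 + 9).
Multiplying by e^(-6t) shifts s → s + 6, so L{e^(-6*t)*cos(3*t)} = (s + 6)/((s + 6)^2 + 9).
Then apply L{t^2·g(t)} = (-1)^2 d^2/ds^2[G(s)] with G(s) = (s + 6)/((s + 6)^2 + 9):
differentiating 2 times and applying the sign gives 2*(s + 6)*(s^2 + 12*s + 9)/(s^2 + 12*s + 45)^3.

2*(s + 6)*(s^2 + 12*s + 9)/(s^2 + 12*s + 45)^3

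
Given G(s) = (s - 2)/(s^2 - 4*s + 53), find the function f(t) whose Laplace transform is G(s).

f(t) = exp(2*t)*cos(7*t)

Rewrite the denominator: s^2 - 4*s + 53 = (s - 2)^2 + 49.
The form in (s - 2) signals a first-shifting-theorem factor e^(2t).
Since L{cos(7t)} = s/(s^2 + 49), the inverse is exp(2*t)*cos(7*t).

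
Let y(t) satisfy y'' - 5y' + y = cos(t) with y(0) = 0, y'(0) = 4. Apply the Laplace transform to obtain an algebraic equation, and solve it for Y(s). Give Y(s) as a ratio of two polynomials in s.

Apply the Laplace transform to the equation.
The derivative rules (L{y''} = s^2 Y - s·y(0) - y'(0) and L{y'} = sY - y(0), with y(0) = 0, y'(0) = 4) turn the left side into (s^2 - 5*s + 1)Y - (4).
The right side is L{cos(t)} = s/(s^2 + 1).
So (s^2 - 5*s + 1)Y = s/(s^2 + 1) + (4).
Solve for Y(s) and write it as one ratio of polynomials.

Y(s) = (4*s^2 + s + 4)/(s^4 - 5*s^3 + 2*s^2 - 5*s + 1)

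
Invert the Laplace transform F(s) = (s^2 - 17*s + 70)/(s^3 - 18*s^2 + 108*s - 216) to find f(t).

Factor the denominator: s^3 - 18*s^2 + 108*s - 216 = (s - 6)^3.
Partial fraction decomposition gives [1/(s - 6)] + [-5/(s - 6)^2] + [4/(s - 6)^3].
Invert each term: 1/(s - 6) ↔ e^(6t); -5/(s - 6)^2 ↔ -5t·e^(6t); 4/(s - 6)^3 ↔ (2)t^2·e^(6t).

f(t) = 2*t^2*exp(6*t) - 5*t*exp(6*t) + exp(6*t)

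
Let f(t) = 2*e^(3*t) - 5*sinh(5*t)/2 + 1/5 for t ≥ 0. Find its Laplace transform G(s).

Apply the Laplace transform termwise.
(2)·[L{e^(3t)} = 1/(s - 3)]; (-5/2)·[L{sinh(5t)} = 5/(s^2 - 25)]; L{1/5} = (1/5)/s.

G(s) = -25/(2*(s^2 - 25)) + 2/(s - 3) + 1/(5*s)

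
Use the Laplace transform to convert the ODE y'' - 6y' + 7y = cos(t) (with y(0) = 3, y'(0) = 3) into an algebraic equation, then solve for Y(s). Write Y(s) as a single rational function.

Transform both sides with L{·}.
With L{y''} = s^2 Y - s·y(0) - y'(0) and L{y'} = sY - y(0), with y(0) = 3, y'(0) = 3: the LHS transforms to (s^2 - 6*s + 7)Y - (3*s - 15).
The right side is L{cos(t)} = s/(s^2 + 1).
So (s^2 - 6*s + 7)Y = s/(s^2 + 1) + (3*s - 15).
Divide through and combine into a single rational function.

Y(s) = (3*s^3 - 15*s^2 + 4*s - 15)/(s^4 - 6*s^3 + 8*s^2 - 6*s + 7)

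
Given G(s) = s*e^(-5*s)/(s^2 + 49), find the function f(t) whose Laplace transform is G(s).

The factor e^(-5s) signals a time shift by c = 5 (second shifting theorem).
L{cos(7t)} = s/(s^2 + 49), so L^-1{s/(s^2 + 49)} = cos(7*t).
Hence the inverse is u(t - 5) times that function evaluated at t - 5.

f(t) = Heaviside(t - 5)*(cos(7*t - 35))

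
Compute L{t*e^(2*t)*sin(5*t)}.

10*(s - 2)/(s^2 - 4*s + 29)^2

L{sin(5t)} = 5/(s^2 + 25).
Multiplying by e^(2t) shifts s → s - 2, so L{e^(2*t)*sin(5*t)} = 5/((s - 2)^2 + 25).
Then apply L{t·g(t)} = -d/ds[H(s)] with H(s) = 5/((s - 2)^2 + 25):
differentiating 1 time and applying the sign gives 10*(s - 2)/(s^2 - 4*s + 29)^2.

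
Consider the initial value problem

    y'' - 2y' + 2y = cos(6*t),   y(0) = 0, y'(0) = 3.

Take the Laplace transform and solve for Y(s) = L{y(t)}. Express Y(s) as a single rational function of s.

Y(s) = (3*s^2 + s + 108)/(s^4 - 2*s^3 + 38*s^2 - 72*s + 72)

Transform both sides with L{·}.
Using L{y''} = s^2 Y - s·y(0) - y'(0) and L{y'} = sY - y(0), with y(0) = 0, y'(0) = 3, the left side becomes (s^2 - 2*s + 2)Y - (3).
The right side is L{cos(6*t)} = s/(s^2 + 36).
So (s^2 - 2*s + 2)Y = s/(s^2 + 36) + (3).
Divide through and combine into a single rational function.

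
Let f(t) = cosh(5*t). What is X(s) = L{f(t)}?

L{cosh(5t)} = s/(s^2 - 25).

X(s) = s/(s^2 - 25)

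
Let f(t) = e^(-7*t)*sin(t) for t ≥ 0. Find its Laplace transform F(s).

F(s) = 1/((s + 7)^2 + 1)

L{sin(t)} = 1/(s^2 + 1).
By the first shifting theorem, multiplying by e^(-7t) replaces s with s + 7.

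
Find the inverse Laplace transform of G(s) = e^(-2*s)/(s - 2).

The factor e^(-2s) signals a time shift by c = 2 (second shifting theorem).
L{e^(2t)} = 1/(s - 2), so L^-1{1/(s - 2)} = e^(2*t).
Hence the inverse is u(t - 2) times that function evaluated at t - 2.

Heaviside(t - 2)*(exp(2*t - 4))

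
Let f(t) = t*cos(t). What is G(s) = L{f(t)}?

G(s) = (s - 1)*(s + 1)/(s^2 + 1)^2

L{cos(t)} = s/(s^2 + 1).
Then apply L{t·g(t)} = -d/ds[H(s)] with H(s) = s/(s^2 + 1):
differentiating 1 time and applying the sign gives (s - 1)*(s + 1)/(s^2 + 1)^2.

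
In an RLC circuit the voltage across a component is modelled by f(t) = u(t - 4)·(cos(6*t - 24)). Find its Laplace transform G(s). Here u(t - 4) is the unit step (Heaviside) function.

G(s) = s*exp(-4*s)/(s^2 + 36)

By the second shifting theorem, L{u(t - c)·g(t - c)} = e^(-cs)·H(s) with c = 4 and H(s) = L{g(t)}.
L{cos(6t)} = s/(s^2 + 36).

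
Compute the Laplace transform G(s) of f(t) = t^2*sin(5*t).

L{sin(5t)} = 5/(s^2 + 25).
Then apply L{t^2·g(t)} = (-1)^2 d^2/ds^2[H(s)] with H(s) = 5/(s^2 + 25):
differentiating 2 times and applying the sign gives 10*(3*s^2 - 25)/(s^2 + 25)^3.

G(s) = 10*(3*s^2 - 25)/(s^2 + 25)^3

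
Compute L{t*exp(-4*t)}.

(s + 4)^(-2)

L{e^(-4t)} = 1/(s + 4).
Then apply L{t·g(t)} = -d/ds[G(s)] with G(s) = 1/(s + 4):
differentiating 1 time and applying the sign gives (s + 4)^(-2).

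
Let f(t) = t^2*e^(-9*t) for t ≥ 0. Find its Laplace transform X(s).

X(s) = 2/(s + 9)^3

L{e^(-9t)} = 1/(s + 9).
Then apply L{t^2·g(t)} = (-1)^2 d^2/ds^2[G(s)] with G(s) = 1/(s + 9):
differentiating 2 times and applying the sign gives 2/(s + 9)^3.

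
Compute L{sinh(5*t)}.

L{sinh(5t)} = 5/(s^2 - 25).

5/(s^2 - 25)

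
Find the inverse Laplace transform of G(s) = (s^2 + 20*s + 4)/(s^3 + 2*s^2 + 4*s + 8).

Factor the denominator: s^3 + 2*s^2 + 4*s + 8 = (s + 2)*(s^2 + 4).
Partial fraction decomposition gives [-4/(s + 2)] + [5*s/(s^2 + 4)] + [10/(s^2 + 4)].
Invert each term: -4/(s + 2) ↔ -4e^(-2t); 5·s/(s^2 + 4) ↔ 5cos(2t); 5·2/(s^2 + 4) ↔ 5sin(2t).

5*sin(2*t) + 5*cos(2*t) - 4*exp(-2*t)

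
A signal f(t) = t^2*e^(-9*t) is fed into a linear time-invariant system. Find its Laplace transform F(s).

L{e^(-9t)} = 1/(s + 9).
Then apply L{t^2·g(t)} = (-1)^2 d^2/ds^2[G(s)] with G(s) = 1/(s + 9):
differentiating 2 times and applying the sign gives 2/(s + 9)^3.

F(s) = 2/(s + 9)^3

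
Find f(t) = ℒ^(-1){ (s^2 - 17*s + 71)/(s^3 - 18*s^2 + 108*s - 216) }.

Factor the denominator: s^3 - 18*s^2 + 108*s - 216 = (s - 6)^3.
Partial fraction decomposition gives [1/(s - 6)] + [-5/(s - 6)^2] + [5/(s - 6)^3].
Invert each term: 1/(s - 6) ↔ e^(6t); -5/(s - 6)^2 ↔ -5t·e^(6t); 5/(s - 6)^3 ↔ (5/2)t^2·e^(6t).

f(t) = 5*t^2*exp(6*t)/2 - 5*t*exp(6*t) + exp(6*t)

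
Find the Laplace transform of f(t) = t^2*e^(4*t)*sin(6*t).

36*(s^2 - 8*s + 4)/(s^2 - 8*s + 52)^3

L{sin(6t)} = 6/(s^2 + 36).
Multiplying by e^(4t) shifts s → s - 4, so L{e^(4*t)*sin(6*t)} = 6/((s - 4)^2 + 36).
Then apply L{t^2·g(t)} = (-1)^2 d^2/ds^2[G(s)] with G(s) = 6/((s - 4)^2 + 36):
differentiating 2 times and applying the sign gives 36*(s^2 - 8*s + 4)/(s^2 - 8*s + 52)^3.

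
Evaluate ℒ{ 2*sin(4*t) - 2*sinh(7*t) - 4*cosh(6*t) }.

By linearity of the Laplace transform, transform each term separately.
(-2)·[L{sinh(7t)} = 7/(s^2 - 49)]; (2)·[L{sin(4t)} = 4/(s^2 + 16)]; (-4)·[L{cosh(6t)} = s/(s^2 - 36)].

-4*s/(s^2 - 36) + 8/(s^2 + 16) - 14/(s^2 - 49)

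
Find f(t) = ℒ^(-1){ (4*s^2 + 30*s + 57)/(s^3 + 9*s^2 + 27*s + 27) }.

f(t) = 3*t^2*exp(-3*t)/2 + 6*t*exp(-3*t) + 4*exp(-3*t)

Factor the denominator: s^3 + 9*s^2 + 27*s + 27 = (s + 3)^3.
Partial fraction decomposition gives [4/(s + 3)] + [6/(s + 3)^2] + [3/(s + 3)^3].
Invert each term: 4/(s + 3) ↔ 4e^(-3t); 6/(s + 3)^2 ↔ 6t·e^(-3t); 3/(s + 3)^3 ↔ (3/2)t^2·e^(-3t).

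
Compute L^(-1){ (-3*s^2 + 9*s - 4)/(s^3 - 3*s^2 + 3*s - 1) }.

t^2*exp(t) + 3*t*exp(t) - 3*exp(t)

Factor the denominator: s^3 - 3*s^2 + 3*s - 1 = (s - 1)^3.
Partial fraction decomposition gives [-3/(s - 1)] + [3/(s - 1)^2] + [2/(s - 1)^3].
Invert each term: -3/(s - 1) ↔ -3e^(t); 3/(s - 1)^2 ↔ 3t·e^(t); 2/(s - 1)^3 ↔ (1)t^2·e^(t).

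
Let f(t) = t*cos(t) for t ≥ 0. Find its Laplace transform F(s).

F(s) = (s - 1)*(s + 1)/(s^2 + 1)^2

L{cos(t)} = s/(s^2 + 1).
Then apply L{t·g(t)} = -d/ds[G(s)] with G(s) = s/(s^2 + 1):
differentiating 1 time and applying the sign gives (s - 1)*(s + 1)/(s^2 + 1)^2.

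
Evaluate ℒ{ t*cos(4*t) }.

(s - 4)*(s + 4)/(s^2 + 16)^2

L{cos(4t)} = s/(s^2 + 16).
Then apply L{t·g(t)} = -d/ds[H(s)] with H(s) = s/(s^2 + 16):
differentiating 1 time and applying the sign gives (s - 4)*(s + 4)/(s^2 + 16)^2.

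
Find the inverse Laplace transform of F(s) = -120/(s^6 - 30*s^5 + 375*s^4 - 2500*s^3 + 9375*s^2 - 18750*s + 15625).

Rewrite the denominator: s^6 - 30*s^5 + 375*s^4 - 2500*s^3 + 9375*s^2 - 18750*s + 15625 = (s - 5)^6.
The form in (s - 5) signals a first-shifting-theorem factor e^(5t).
Since L{t^5} = 5!/s^6 = 120/s^6, the inverse is t^5*e^(5*t), scaled by -1.

-t^5*exp(5*t)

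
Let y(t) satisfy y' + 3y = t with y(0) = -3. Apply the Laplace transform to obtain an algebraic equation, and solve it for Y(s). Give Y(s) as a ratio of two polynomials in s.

Y(s) = (-3*s^2 + 1)/(s^3 + 3*s^2)

Transform both sides with L{·}.
With L{y'} = sY - y(0) = sY - (-3): the LHS transforms to (s + 3)Y - (-3).
The right side is L{t} = s^(-2).
So (s + 3)Y = s^(-2) + (-3).
Isolate Y and clear denominators.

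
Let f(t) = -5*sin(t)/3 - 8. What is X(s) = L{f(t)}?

X(s) = -5/(3*(s^2 + 1)) - 8/s

By linearity of the Laplace transform, transform each term separately.
(-5/3)·[L{sin(t)} = 1/(s^2 + 1)]; L{-8} = -8/s.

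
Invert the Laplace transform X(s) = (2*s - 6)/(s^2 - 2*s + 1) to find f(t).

Factor the denominator: s^2 - 2*s + 1 = (s - 1)^2.
Partial fraction decomposition gives [2/(s - 1)] + [-4/(s - 1)^2].
Invert each term: 2/(s - 1) ↔ 2e^(t); -4/(s - 1)^2 ↔ -4t·e^(t).

f(t) = -4*t*exp(t) + 2*exp(t)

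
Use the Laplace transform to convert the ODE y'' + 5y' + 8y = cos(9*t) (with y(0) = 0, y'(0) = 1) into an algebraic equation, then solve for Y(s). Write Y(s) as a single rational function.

Y(s) = (s^2 + s + 81)/(s^4 + 5*s^3 + 89*s^2 + 405*s + 648)

Transform both sides with L{·}.
The derivative rules (L{y''} = s^2 Y - s·y(0) - y'(0) and L{y'} = sY - y(0), with y(0) = 0, y'(0) = 1) turn the left side into (s^2 + 5*s + 8)Y - (1).
The right side is L{cos(9*t)} = s/(s^2 + 81).
So (s^2 + 5*s + 8)Y = s/(s^2 + 81) + (1).
Divide through and combine into a single rational function.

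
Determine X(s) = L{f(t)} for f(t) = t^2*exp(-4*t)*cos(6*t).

X(s) = 2*(s + 4)*(s^2 + 8*s - 92)/(s^2 + 8*s + 52)^3

L{cos(6t)} = s/(s^2 + 36).
Multiplying by e^(-4t) shifts s → s + 4, so L{exp(-4*t)*cos(6*t)} = (s + 4)/((s + 4)^2 + 36).
Then apply L{t^2·g(t)} = (-1)^2 d^2/ds^2[G(s)] with G(s) = (s + 4)/((s + 4)^2 + 36):
differentiating 2 times and applying the sign gives 2*(s + 4)*(s^2 + 8*s - 92)/(s^2 + 8*s + 52)^3.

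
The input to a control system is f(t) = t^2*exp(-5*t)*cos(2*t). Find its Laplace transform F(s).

L{cos(2t)} = s/(s^2 + 4).
Multiplying by e^(-5t) shifts s → s + 5, so L{exp(-5*t)*cos(2*t)} = (s + 5)/((s + 5)^2 + 4).
Then apply L{t^2·g(t)} = (-1)^2 d^2/ds^2[G(s)] with G(s) = (s + 5)/((s + 5)^2 + 4):
differentiating 2 times and applying the sign gives 2*(s + 5)*(s^2 + 10*s + 13)/(s^2 + 10*s + 29)^3.

F(s) = 2*(s + 5)*(s^2 + 10*s + 13)/(s^2 + 10*s + 29)^3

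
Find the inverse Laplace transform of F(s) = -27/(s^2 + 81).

-3*sin(9*t)

Since L{sin(9t)} = 9/(s^2 + 81), the inverse is sin(9*t), scaled by -3.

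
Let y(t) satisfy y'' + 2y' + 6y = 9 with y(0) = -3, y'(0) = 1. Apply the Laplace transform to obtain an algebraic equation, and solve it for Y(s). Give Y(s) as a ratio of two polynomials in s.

Y(s) = (-3*s^2 - 5*s + 9)/(s^3 + 2*s^2 + 6*s)

Apply the Laplace transform to the equation.
Using L{y''} = s^2 Y - s·y(0) - y'(0) and L{y'} = sY - y(0), with y(0) = -3, y'(0) = 1, the left side becomes (s^2 + 2*s + 6)Y - (-3*s - 5).
The right side is L{9} = 9/s.
So (s^2 + 2*s + 6)Y = 9/s + (-3*s - 5).
Solve for Y(s) and write it as one ratio of polynomials.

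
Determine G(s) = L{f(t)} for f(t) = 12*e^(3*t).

G(s) = 12/(s - 3)

L{12} = 12/s.
By the first shifting theorem, multiplying by e^(3t) replaces s with s - 3.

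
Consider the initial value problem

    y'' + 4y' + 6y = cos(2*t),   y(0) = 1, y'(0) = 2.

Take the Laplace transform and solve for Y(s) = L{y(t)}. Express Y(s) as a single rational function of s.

Y(s) = (s^3 + 6*s^2 + 5*s + 24)/(s^4 + 4*s^3 + 10*s^2 + 16*s + 24)

Laplace-transform each side.
Using L{y''} = s^2 Y - s·y(0) - y'(0) and L{y'} = sY - y(0), with y(0) = 1, y'(0) = 2, the left side becomes (s^2 + 4*s + 6)Y - (s + 6).
The right side is L{cos(2*t)} = s/(s^2 + 4).
So (s^2 + 4*s + 6)Y = s/(s^2 + 4) + (s + 6).
Divide through and combine into a single rational function.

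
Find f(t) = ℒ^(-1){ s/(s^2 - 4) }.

f(t) = cosh(2*t)

Since L{cosh(2t)} = s/(s^2 - 4), the inverse is cosh(2*t).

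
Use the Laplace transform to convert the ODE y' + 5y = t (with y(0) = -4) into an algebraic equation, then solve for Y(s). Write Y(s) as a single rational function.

Y(s) = (-4*s^2 + 1)/(s^3 + 5*s^2)

Transform both sides with L{·}.
The derivative rules (L{y'} = sY - y(0) = sY - (-4)) turn the left side into (s + 5)Y - (-4).
The right side is L{t} = s^(-2).
So (s + 5)Y = s^(-2) + (-4).
Isolate Y and clear denominators.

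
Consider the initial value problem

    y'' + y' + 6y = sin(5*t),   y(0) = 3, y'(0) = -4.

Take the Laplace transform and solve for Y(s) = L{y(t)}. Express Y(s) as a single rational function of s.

Y(s) = (3*s^3 - s^2 + 75*s - 20)/(s^4 + s^3 + 31*s^2 + 25*s + 150)

Apply the Laplace transform to the equation.
Using L{y''} = s^2 Y - s·y(0) - y'(0) and L{y'} = sY - y(0), with y(0) = 3, y'(0) = -4, the left side becomes (s^2 + s + 6)Y - (3*s - 1).
The right side is L{sin(5*t)} = 5/(s^2 + 25).
So (s^2 + s + 6)Y = 5/(s^2 + 25) + (3*s - 1).
Divide through and combine into a single rational function.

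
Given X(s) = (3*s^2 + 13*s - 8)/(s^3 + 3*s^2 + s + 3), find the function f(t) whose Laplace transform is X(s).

f(t) = -2*sin(t) + 5*cos(t) - 2*exp(-3*t)

Factor the denominator: s^3 + 3*s^2 + s + 3 = (s + 3)*(s^2 + 1).
Partial fraction decomposition gives [-2/(s + 3)] + [5*s/(s^2 + 1)] + [-2/(s^2 + 1)].
Invert each term: -2/(s + 3) ↔ -2e^(-3t); 5·s/(s^2 + 1) ↔ 5cos(t); -2·1/(s^2 + 1) ↔ -2sin(t).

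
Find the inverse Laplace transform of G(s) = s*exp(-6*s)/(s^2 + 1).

Heaviside(t - 6)*(cos(t - 6))

The factor e^(-6s) signals a time shift by c = 6 (second shifting theorem).
L{cos(t)} = s/(s^2 + 1), so L^-1{s/(s^2 + 1)} = cos(t).
Hence the inverse is u(t - 6) times that function evaluated at t - 6.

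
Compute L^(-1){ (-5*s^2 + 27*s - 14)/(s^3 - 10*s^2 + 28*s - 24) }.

-5*t*exp(2*t) - 2*exp(6*t) - 3*exp(2*t)

Factor the denominator: s^3 - 10*s^2 + 28*s - 24 = (s - 6)*(s - 2)^2.
Partial fraction decomposition gives [-3/(s - 2)] + [-5/(s - 2)^2] + [-2/(s - 6)].
Invert each term: -3/(s - 2) ↔ -3e^(2t); -5/(s - 2)^2 ↔ -5t·e^(2t); -2/(s - 6) ↔ -2e^(6t).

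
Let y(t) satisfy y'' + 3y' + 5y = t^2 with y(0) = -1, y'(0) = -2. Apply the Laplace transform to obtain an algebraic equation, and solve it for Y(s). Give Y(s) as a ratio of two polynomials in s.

Apply the Laplace transform to the equation.
Using L{y''} = s^2 Y - s·y(0) - y'(0) and L{y'} = sY - y(0), with y(0) = -1, y'(0) = -2, the left side becomes (s^2 + 3*s + 5)Y - (-s - 5).
The right side is L{t^2} = 2/s^3.
So (s^2 + 3*s + 5)Y = 2/s^3 + (-s - 5).
Solve for Y(s) and write it as one ratio of polynomials.

Y(s) = (-s^4 - 5*s^3 + 2)/(s^5 + 3*s^4 + 5*s^3)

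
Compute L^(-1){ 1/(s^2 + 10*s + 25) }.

t*exp(-5*t)

Rewrite the denominator: s^2 + 10*s + 25 = (s + 5)^2.
The form in (s + 5) signals a first-shifting-theorem factor e^(-5t).
Since L{t} = 1!/s^2 = 1/s^2, the inverse is t*exp(-5*t).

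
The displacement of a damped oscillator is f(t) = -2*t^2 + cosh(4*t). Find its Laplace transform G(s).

G(s) = s/(s^2 - 16) - 4/s^3

The transform is linear, so treat each term independently.
(-2)·[L{t^2} = 2!/s^3 = 2/s^3]; L{cosh(4t)} = s/(s^2 - 16).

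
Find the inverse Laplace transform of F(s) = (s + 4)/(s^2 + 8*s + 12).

Rewrite the denominator: s^2 + 8*s + 12 = (s + 4)^2 - 4.
The form in (s + 4) signals a first-shifting-theorem factor e^(-4t).
Since L{cosh(2t)} = s/(s^2 - 4), the inverse is exp(-4*t)*cosh(2*t).

exp(-4*t)*cosh(2*t)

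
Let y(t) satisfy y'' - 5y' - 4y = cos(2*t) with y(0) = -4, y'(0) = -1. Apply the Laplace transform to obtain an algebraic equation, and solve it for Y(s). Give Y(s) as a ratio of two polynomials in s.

Y(s) = (-4*s^3 + 19*s^2 - 15*s + 76)/(s^4 - 5*s^3 - 20*s - 16)

Take the Laplace transform of both sides.
The derivative rules (L{y''} = s^2 Y - s·y(0) - y'(0) and L{y'} = sY - y(0), with y(0) = -4, y'(0) = -1) turn the left side into (s^2 - 5*s - 4)Y - (-4*s + 19).
The right side is L{cos(2*t)} = s/(s^2 + 4).
So (s^2 - 5*s - 4)Y = s/(s^2 + 4) + (-4*s + 19).
Solve for Y(s) and write it as one ratio of polynomials.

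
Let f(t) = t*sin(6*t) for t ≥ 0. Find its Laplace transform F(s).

L{sin(6t)} = 6/(s^2 + 36).
Then apply L{t·g(t)} = -d/ds[G(s)] with G(s) = 6/(s^2 + 36):
differentiating 1 time and applying the sign gives 12*s/(s^2 + 36)^2.

F(s) = 12*s/(s^2 + 36)^2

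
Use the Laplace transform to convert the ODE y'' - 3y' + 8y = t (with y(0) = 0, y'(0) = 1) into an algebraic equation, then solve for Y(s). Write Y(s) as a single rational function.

Take the Laplace transform of both sides.
The derivative rules (L{y''} = s^2 Y - s·y(0) - y'(0) and L{y'} = sY - y(0), with y(0) = 0, y'(0) = 1) turn the left side into (s^2 - 3*s + 8)Y - (1).
The right side is L{t} = s^(-2).
So (s^2 - 3*s + 8)Y = s^(-2) + (1).
Solve for Y(s) and write it as one ratio of polynomials.

Y(s) = (s^2 + 1)/(s^4 - 3*s^3 + 8*s^2)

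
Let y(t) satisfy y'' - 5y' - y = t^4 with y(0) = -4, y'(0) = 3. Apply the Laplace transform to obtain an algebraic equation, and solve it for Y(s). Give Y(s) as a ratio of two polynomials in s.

Apply the Laplace transform to the equation.
With L{y''} = s^2 Y - s·y(0) - y'(0) and L{y'} = sY - y(0), with y(0) = -4, y'(0) = 3: the LHS transforms to (s^2 - 5*s - 1)Y - (-4*s + 23).
The right side is L{t^4} = 24/s^5.
So (s^2 - 5*s - 1)Y = 24/s^5 + (-4*s + 23).
Solve for Y(s) and write it as one ratio of polynomials.

Y(s) = (-4*s^6 + 23*s^5 + 24)/(s^7 - 5*s^6 - s^5)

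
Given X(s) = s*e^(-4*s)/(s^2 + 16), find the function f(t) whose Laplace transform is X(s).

The factor e^(-4s) signals a time shift by c = 4 (second shifting theorem).
L{cos(4t)} = s/(s^2 + 16), so L^-1{s/(s^2 + 16)} = cos(4*t).
Hence the inverse is u(t - 4) times that function evaluated at t - 4.

f(t) = Heaviside(t - 4)*(cos(4*t - 16))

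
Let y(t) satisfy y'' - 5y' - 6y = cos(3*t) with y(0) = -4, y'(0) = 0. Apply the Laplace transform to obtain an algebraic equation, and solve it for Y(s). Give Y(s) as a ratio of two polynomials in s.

Y(s) = (-4*s^3 + 20*s^2 - 35*s + 180)/(s^4 - 5*s^3 + 3*s^2 - 45*s - 54)

Apply the Laplace transform to the equation.
With L{y''} = s^2 Y - s·y(0) - y'(0) and L{y'} = sY - y(0), with y(0) = -4, y'(0) = 0: the LHS transforms to (s^2 - 5*s - 6)Y - (-4*s + 20).
The right side is L{cos(3*t)} = s/(s^2 + 9).
So (s^2 - 5*s - 6)Y = s/(s^2 + 9) + (-4*s + 20).
Isolate Y and clear denominators.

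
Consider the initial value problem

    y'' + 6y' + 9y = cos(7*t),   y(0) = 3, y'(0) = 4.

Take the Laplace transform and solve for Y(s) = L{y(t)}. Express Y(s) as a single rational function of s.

Transform both sides with L{·}.
With L{y''} = s^2 Y - s·y(0) - y'(0) and L{y'} = sY - y(0), with y(0) = 3, y'(0) = 4: the LHS transforms to (s^2 + 6*s + 9)Y - (3*s + 22).
The right side is L{cos(7*t)} = s/(s^2 + 49).
So (s^2 + 6*s + 9)Y = s/(s^2 + 49) + (3*s + 22).
Divide through and combine into a single rational function.

Y(s) = (3*s^3 + 22*s^2 + 148*s + 1078)/(s^4 + 6*s^3 + 58*s^2 + 294*s + 441)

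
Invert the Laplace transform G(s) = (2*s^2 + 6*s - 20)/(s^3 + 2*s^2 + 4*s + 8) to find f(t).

Factor the denominator: s^3 + 2*s^2 + 4*s + 8 = (s + 2)*(s^2 + 4).
Partial fraction decomposition gives [-3/(s + 2)] + [5*s/(s^2 + 4)] + [-4/(s^2 + 4)].
Invert each term: -3/(s + 2) ↔ -3e^(-2t); 5·s/(s^2 + 4) ↔ 5cos(2t); -2·2/(s^2 + 4) ↔ -2sin(2t).

f(t) = -2*sin(2*t) + 5*cos(2*t) - 3*exp(-2*t)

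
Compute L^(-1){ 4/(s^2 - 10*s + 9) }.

exp(5*t)*sinh(4*t)

Rewrite the denominator: s^2 - 10*s + 9 = (s - 5)^2 - 16.
The form in (s - 5) signals a first-shifting-theorem factor e^(5t).
Since L{sinh(4t)} = 4/(s^2 - 16), the inverse is e^(5*t)*sinh(4*t).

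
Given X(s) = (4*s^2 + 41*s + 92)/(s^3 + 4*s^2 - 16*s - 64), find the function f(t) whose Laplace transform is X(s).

Factor the denominator: s^3 + 4*s^2 - 16*s - 64 = (s - 4)*(s + 4)^2.
Partial fraction decomposition gives [-1/(s + 4)] + [(s + 4)^(-2)] + [5/(s - 4)].
Invert each term: -1/(s + 4) ↔ -e^(-4t); 1/(s + 4)^2 ↔ t·e^(-4t); 5/(s - 4) ↔ 5e^(4t).

f(t) = t*exp(-4*t) + 5*exp(4*t) - exp(-4*t)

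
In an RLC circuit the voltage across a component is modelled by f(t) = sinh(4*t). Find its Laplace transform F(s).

L{sinh(4t)} = 4/(s^2 - 16).

F(s) = 4/(s^2 - 16)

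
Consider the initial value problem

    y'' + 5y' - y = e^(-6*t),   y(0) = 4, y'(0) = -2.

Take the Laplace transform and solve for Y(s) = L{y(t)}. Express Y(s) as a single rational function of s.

Y(s) = (4*s^2 + 42*s + 109)/(s^3 + 11*s^2 + 29*s - 6)

Transform both sides with L{·}.
With L{y''} = s^2 Y - s·y(0) - y'(0) and L{y'} = sY - y(0), with y(0) = 4, y'(0) = -2: the LHS transforms to (s^2 + 5*s - 1)Y - (4*s + 18).
The right side is L{e^(-6*t)} = 1/(s + 6).
So (s^2 + 5*s - 1)Y = 1/(s + 6) + (4*s + 18).
Solve for Y(s) and write it as one ratio of polynomials.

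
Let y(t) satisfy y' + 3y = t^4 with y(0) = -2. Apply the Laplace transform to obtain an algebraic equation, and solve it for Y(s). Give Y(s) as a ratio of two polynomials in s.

Y(s) = (-2*s^5 + 24)/(s^6 + 3*s^5)

Apply the Laplace transform to the equation.
With L{y'} = sY - y(0) = sY - (-2): the LHS transforms to (s + 3)Y - (-2).
The right side is L{t^4} = 24/s^5.
So (s + 3)Y = 24/s^5 + (-2).
Divide through and combine into a single rational function.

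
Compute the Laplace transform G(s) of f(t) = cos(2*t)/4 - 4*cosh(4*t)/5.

The transform is linear, so treat each term independently.
(-4/5)·[L{cosh(4t)} = s/(s^2 - 16)]; (1/4)·[L{cos(2t)} = s/(s^2 + 4)].

G(s) = s/(4*(s^2 + 4)) - 4*s/(5*(s^2 - 16))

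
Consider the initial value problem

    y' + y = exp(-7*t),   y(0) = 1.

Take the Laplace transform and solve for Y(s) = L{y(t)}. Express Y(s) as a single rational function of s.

Y(s) = (s + 8)/(s^2 + 8*s + 7)

Apply the Laplace transform to the equation.
Using L{y'} = sY - y(0) = sY - 1, the left side becomes (s + 1)Y - (1).
The right side is L{exp(-7*t)} = 1/(s + 7).
So (s + 1)Y = 1/(s + 7) + (1).
Solve for Y(s) and write it as one ratio of polynomials.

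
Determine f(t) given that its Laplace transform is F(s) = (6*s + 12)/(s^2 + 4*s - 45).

Rewrite the denominator: s^2 + 4*s - 45 = (s + 2)^2 - 49.
The form in (s + 2) signals a first-shifting-theorem factor e^(-2t).
Since L{cosh(7t)} = s/(s^2 - 49), the inverse is exp(-2*t)*cosh(7*t), scaled by 6.

f(t) = 6*exp(-2*t)*cosh(7*t)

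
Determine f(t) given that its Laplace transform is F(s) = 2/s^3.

Since L{t^2} = 2!/s^3 = 2/s^3, the inverse is t^2.

f(t) = t^2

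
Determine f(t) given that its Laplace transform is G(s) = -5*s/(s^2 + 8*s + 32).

Complete the square in the denominator: s^2 + 8*s + 32 = (s + 4)^2 + 4^2.
Split the numerator to match: -5*s = -5·(s + 4) + 5·4.
Invert each term: -5·(s + 4)/((s + 4)^2 + 16) ↔ -5e^(-4t)cos(4t); 5·4/((s + 4)^2 + 16) ↔ 5e^(-4t)sin(4t).

f(t) = 5*exp(-4*t)*sin(4*t) - 5*exp(-4*t)*cos(4*t)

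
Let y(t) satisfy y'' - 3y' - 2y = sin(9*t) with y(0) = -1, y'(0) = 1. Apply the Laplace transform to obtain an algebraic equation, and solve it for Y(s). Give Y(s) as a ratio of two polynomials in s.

Apply the Laplace transform to the equation.
Using L{y''} = s^2 Y - s·y(0) - y'(0) and L{y'} = sY - y(0), with y(0) = -1, y'(0) = 1, the left side becomes (s^2 - 3*s - 2)Y - (-s + 4).
The right side is L{sin(9*t)} = 9/(s^2 + 81).
So (s^2 - 3*s - 2)Y = 9/(s^2 + 81) + (-s + 4).
Isolate Y and clear denominators.

Y(s) = (-s^3 + 4*s^2 - 81*s + 333)/(s^4 - 3*s^3 + 79*s^2 - 243*s - 162)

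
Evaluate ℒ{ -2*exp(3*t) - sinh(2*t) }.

The transform is linear, so treat each term independently.
(-2)·[L{e^(3t)} = 1/(s - 3)]; (-1)·[L{sinh(2t)} = 2/(s^2 - 4)].

-2/(s^2 - 4) - 2/(s - 3)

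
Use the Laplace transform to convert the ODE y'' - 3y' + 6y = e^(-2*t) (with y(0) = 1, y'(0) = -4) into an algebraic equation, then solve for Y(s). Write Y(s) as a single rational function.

Laplace-transform each side.
With L{y''} = s^2 Y - s·y(0) - y'(0) and L{y'} = sY - y(0), with y(0) = 1, y'(0) = -4: the LHS transforms to (s^2 - 3*s + 6)Y - (s - 7).
The right side is L{e^(-2*t)} = 1/(s + 2).
So (s^2 - 3*s + 6)Y = 1/(s + 2) + (s - 7).
Solve for Y(s) and write it as one ratio of polynomials.

Y(s) = (s^2 - 5*s - 13)/(s^3 - s^2 + 12)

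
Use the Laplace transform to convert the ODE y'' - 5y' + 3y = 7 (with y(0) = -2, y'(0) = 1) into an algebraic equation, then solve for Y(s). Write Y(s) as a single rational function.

Y(s) = (-2*s^2 + 11*s + 7)/(s^3 - 5*s^2 + 3*s)

Transform both sides with L{·}.
The derivative rules (L{y''} = s^2 Y - s·y(0) - y'(0) and L{y'} = sY - y(0), with y(0) = -2, y'(0) = 1) turn the left side into (s^2 - 5*s + 3)Y - (-2*s + 11).
The right side is L{7} = 7/s.
So (s^2 - 5*s + 3)Y = 7/s + (-2*s + 11).
Divide through and combine into a single rational function.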